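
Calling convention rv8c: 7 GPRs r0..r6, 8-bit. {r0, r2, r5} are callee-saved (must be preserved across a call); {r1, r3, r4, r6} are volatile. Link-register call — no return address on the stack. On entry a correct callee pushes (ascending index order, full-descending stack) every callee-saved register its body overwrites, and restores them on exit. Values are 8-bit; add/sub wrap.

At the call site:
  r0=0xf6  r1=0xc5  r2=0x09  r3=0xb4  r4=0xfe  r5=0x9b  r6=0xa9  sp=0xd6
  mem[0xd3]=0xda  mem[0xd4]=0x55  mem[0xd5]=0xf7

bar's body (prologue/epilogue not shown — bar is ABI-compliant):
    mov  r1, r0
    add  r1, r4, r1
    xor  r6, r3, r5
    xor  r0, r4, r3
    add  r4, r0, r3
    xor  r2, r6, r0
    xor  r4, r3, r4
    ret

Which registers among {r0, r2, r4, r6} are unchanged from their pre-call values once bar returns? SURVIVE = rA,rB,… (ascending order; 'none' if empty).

prologue: push r0 -> mem[0xd5]=0xf6, sp=0xd5
prologue: push r2 -> mem[0xd4]=0x09, sp=0xd4
body[0] mov  r1, r0 -> r1=0xf6
body[1] add  r1, r4, r1 -> r1=0xf4
body[2] xor  r6, r3, r5 -> r6=0x2f
body[3] xor  r0, r4, r3 -> r0=0x4a
body[4] add  r4, r0, r3 -> r4=0xfe
body[5] xor  r2, r6, r0 -> r2=0x65
body[6] xor  r4, r3, r4 -> r4=0x4a
epilogue: pop r2=0x09, sp=0xd5
epilogue: pop r0=0xf6, sp=0xd6
r0: callee-saved, written=True
r2: callee-saved, written=True
r4: caller-saved, written=True
r6: caller-saved, written=True

SURVIVE = r0,r2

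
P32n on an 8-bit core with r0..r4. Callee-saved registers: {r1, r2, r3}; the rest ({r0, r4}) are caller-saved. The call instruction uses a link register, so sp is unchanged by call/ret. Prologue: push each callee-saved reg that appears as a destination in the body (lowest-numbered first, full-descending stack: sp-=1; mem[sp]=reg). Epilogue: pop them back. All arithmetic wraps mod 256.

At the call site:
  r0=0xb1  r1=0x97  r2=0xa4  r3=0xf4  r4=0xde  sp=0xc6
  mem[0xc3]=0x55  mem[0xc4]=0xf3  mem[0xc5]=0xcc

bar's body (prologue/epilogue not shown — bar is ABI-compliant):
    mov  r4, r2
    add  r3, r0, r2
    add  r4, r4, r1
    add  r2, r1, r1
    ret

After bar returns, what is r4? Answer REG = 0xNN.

prologue: push r2 -> mem[0xc5]=0xa4, sp=0xc5
prologue: push r3 -> mem[0xc4]=0xf4, sp=0xc4
body[0] mov  r4, r2 -> r4=0xa4
body[1] add  r3, r0, r2 -> r3=0x55
body[2] add  r4, r4, r1 -> r4=0x3b
body[3] add  r2, r1, r1 -> r2=0x2e
epilogue: pop r3=0xf4, sp=0xc5
epilogue: pop r2=0xa4, sp=0xc6
r4 is caller-saved -> body value

REG = 0x3b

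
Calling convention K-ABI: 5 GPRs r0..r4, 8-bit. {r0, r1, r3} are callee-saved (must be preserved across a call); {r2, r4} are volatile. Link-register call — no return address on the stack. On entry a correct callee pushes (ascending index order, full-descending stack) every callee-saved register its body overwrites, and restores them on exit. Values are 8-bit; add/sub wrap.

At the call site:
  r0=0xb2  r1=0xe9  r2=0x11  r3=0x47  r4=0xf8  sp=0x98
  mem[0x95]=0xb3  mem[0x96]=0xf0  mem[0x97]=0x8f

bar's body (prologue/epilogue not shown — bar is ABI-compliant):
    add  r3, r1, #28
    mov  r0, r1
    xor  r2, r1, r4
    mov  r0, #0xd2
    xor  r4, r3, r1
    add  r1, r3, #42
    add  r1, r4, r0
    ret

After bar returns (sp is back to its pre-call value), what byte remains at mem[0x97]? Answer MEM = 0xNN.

prologue: push r0 → mem[0x97]=0xb2, sp=0x97
prologue: push r1 → mem[0x96]=0xe9, sp=0x96
prologue: push r3 → mem[0x95]=0x47, sp=0x95
body[0] add  r3, r1, #28 → r3=0x05
body[1] mov  r0, r1 → r0=0xe9
body[2] xor  r2, r1, r4 → r2=0x11
body[3] mov  r0, #0xd2 → r0=0xd2
body[4] xor  r4, r3, r1 → r4=0xec
body[5] add  r1, r3, #42 → r1=0x2f
body[6] add  r1, r4, r0 → r1=0xbe
epilogue: pop r3=0x47, sp=0x96
epilogue: pop r1=0xe9, sp=0x97
epilogue: pop r0=0xb2, sp=0x98
prologue pushed ['r0', 'r1', 'r3'] at ['0x97', '0x96', '0x95']

MEM = 0xb2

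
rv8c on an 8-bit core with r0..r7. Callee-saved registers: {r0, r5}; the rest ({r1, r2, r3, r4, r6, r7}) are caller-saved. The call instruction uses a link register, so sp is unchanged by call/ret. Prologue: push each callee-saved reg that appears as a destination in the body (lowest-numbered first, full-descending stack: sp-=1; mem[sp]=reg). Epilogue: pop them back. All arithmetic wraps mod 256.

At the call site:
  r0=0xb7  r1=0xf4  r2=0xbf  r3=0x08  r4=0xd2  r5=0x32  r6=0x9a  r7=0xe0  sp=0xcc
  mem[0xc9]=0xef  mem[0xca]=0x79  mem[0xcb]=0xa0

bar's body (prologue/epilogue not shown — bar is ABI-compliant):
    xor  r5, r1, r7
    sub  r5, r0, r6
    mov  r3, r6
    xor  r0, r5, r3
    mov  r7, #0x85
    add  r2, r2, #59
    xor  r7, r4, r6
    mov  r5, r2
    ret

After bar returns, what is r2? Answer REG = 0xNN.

REG = 0xfa

prologue: push r0 -> mem[0xcb]=0xb7, sp=0xcb
prologue: push r5 -> mem[0xca]=0x32, sp=0xca
body[0] xor  r5, r1, r7 -> r5=0x14
body[1] sub  r5, r0, r6 -> r5=0x1d
body[2] mov  r3, r6 -> r3=0x9a
body[3] xor  r0, r5, r3 -> r0=0x87
body[4] mov  r7, #0x85 -> r7=0x85
body[5] add  r2, r2, #59 -> r2=0xfa
body[6] xor  r7, r4, r6 -> r7=0x48
body[7] mov  r5, r2 -> r5=0xfa
epilogue: pop r5=0x32, sp=0xcb
epilogue: pop r0=0xb7, sp=0xcc
r2 is caller-saved -> body value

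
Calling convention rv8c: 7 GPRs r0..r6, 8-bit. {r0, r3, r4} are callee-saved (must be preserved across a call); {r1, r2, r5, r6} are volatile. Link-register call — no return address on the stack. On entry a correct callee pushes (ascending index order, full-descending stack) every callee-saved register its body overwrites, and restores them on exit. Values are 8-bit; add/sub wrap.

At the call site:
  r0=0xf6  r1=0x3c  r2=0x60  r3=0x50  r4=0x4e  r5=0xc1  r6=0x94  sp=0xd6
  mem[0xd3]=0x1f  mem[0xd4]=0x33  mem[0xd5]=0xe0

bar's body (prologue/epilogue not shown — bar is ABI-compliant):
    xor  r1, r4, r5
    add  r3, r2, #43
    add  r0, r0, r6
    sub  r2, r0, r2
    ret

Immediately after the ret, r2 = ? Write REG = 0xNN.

prologue: push r0 -> mem[0xd5]=0xf6, sp=0xd5
prologue: push r3 -> mem[0xd4]=0x50, sp=0xd4
body[0] xor  r1, r4, r5 -> r1=0x8f
body[1] add  r3, r2, #43 -> r3=0x8b
body[2] add  r0, r0, r6 -> r0=0x8a
body[3] sub  r2, r0, r2 -> r2=0x2a
epilogue: pop r3=0x50, sp=0xd5
epilogue: pop r0=0xf6, sp=0xd6
r2 is caller-saved -> body value

REG = 0x2a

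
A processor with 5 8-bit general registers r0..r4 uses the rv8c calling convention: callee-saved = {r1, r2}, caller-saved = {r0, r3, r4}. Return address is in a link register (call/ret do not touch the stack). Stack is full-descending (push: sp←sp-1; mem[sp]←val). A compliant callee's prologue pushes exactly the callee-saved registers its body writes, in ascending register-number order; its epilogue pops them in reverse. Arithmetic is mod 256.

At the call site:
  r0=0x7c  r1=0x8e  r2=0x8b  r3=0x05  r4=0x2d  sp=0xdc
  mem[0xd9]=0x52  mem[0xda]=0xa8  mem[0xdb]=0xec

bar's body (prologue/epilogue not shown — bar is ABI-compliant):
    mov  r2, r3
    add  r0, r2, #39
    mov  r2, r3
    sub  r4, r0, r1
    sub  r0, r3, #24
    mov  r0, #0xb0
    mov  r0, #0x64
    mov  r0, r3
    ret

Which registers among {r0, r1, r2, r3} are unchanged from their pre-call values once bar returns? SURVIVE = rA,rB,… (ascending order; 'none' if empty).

SURVIVE = r1,r2,r3

prologue: push r2 -> mem[0xdb]=0x8b, sp=0xdb
body[0] mov  r2, r3 -> r2=0x05
body[1] add  r0, r2, #39 -> r0=0x2c
body[2] mov  r2, r3 -> r2=0x05
body[3] sub  r4, r0, r1 -> r4=0x9e
body[4] sub  r0, r3, #24 -> r0=0xed
body[5] mov  r0, #0xb0 -> r0=0xb0
body[6] mov  r0, #0x64 -> r0=0x64
body[7] mov  r0, r3 -> r0=0x05
epilogue: pop r2=0x8b, sp=0xdc
r0: caller-saved, written=True
r1: callee-saved, written=False
r2: callee-saved, written=True
r3: caller-saved, written=False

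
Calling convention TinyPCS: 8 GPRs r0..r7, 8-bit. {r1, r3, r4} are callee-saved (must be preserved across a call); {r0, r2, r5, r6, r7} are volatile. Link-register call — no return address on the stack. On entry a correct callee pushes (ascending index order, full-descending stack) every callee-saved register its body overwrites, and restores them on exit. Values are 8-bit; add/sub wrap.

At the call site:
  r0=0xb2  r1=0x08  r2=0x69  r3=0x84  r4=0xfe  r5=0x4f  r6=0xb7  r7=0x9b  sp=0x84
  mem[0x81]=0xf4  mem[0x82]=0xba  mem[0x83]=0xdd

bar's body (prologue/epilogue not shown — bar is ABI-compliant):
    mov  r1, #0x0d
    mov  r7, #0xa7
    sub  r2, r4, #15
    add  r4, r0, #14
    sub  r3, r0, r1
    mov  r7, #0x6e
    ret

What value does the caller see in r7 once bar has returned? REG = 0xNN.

prologue: push r1 → mem[0x83]=0x08, sp=0x83
prologue: push r3 → mem[0x82]=0x84, sp=0x82
prologue: push r4 → mem[0x81]=0xfe, sp=0x81
body[0] mov  r1, #0x0d → r1=0x0d
body[1] mov  r7, #0xa7 → r7=0xa7
body[2] sub  r2, r4, #15 → r2=0xef
body[3] add  r4, r0, #14 → r4=0xc0
body[4] sub  r3, r0, r1 → r3=0xa5
body[5] mov  r7, #0x6e → r7=0x6e
epilogue: pop r4=0xfe, sp=0x82
epilogue: pop r3=0x84, sp=0x83
epilogue: pop r1=0x08, sp=0x84
r7 is caller-saved → body value

REG = 0x6e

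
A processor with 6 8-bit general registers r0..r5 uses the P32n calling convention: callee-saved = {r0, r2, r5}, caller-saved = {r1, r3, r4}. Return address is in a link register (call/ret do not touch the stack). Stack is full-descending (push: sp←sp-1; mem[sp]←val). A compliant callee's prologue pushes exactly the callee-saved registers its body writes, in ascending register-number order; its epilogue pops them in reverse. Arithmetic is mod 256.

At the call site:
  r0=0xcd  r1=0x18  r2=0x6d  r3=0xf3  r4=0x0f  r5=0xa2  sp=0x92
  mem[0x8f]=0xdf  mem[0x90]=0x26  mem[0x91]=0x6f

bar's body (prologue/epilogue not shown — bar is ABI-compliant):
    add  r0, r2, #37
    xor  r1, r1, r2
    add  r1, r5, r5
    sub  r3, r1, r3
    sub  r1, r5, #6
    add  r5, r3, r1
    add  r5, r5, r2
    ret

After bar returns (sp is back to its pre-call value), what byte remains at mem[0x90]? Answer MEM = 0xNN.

prologue: push r0 -> mem[0x91]=0xcd, sp=0x91
prologue: push r5 -> mem[0x90]=0xa2, sp=0x90
body[0] add  r0, r2, #37 -> r0=0x92
body[1] xor  r1, r1, r2 -> r1=0x75
body[2] add  r1, r5, r5 -> r1=0x44
body[3] sub  r3, r1, r3 -> r3=0x51
body[4] sub  r1, r5, #6 -> r1=0x9c
body[5] add  r5, r3, r1 -> r5=0xed
body[6] add  r5, r5, r2 -> r5=0x5a
epilogue: pop r5=0xa2, sp=0x91
epilogue: pop r0=0xcd, sp=0x92
prologue pushed ['r0', 'r5'] at ['0x91', '0x90']

MEM = 0xa2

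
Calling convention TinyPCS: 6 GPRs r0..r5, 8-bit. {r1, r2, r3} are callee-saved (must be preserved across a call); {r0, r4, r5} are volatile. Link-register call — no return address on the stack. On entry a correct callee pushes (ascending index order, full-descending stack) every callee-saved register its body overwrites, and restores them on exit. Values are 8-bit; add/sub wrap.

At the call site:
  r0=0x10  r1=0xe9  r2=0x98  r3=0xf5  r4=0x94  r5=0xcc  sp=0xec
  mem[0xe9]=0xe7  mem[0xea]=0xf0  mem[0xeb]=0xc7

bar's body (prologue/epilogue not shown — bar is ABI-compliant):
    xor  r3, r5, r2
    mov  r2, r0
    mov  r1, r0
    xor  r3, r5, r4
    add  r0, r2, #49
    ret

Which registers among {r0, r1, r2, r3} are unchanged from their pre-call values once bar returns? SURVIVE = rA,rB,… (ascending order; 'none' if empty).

SURVIVE = r1,r2,r3

prologue: push r1 → mem[0xeb]=0xe9, sp=0xeb
prologue: push r2 → mem[0xea]=0x98, sp=0xea
prologue: push r3 → mem[0xe9]=0xf5, sp=0xe9
body[0] xor  r3, r5, r2 → r3=0x54
body[1] mov  r2, r0 → r2=0x10
body[2] mov  r1, r0 → r1=0x10
body[3] xor  r3, r5, r4 → r3=0x58
body[4] add  r0, r2, #49 → r0=0x41
epilogue: pop r3=0xf5, sp=0xea
epilogue: pop r2=0x98, sp=0xeb
epilogue: pop r1=0xe9, sp=0xec
r0: caller-saved, written=True
r1: callee-saved, written=True
r2: callee-saved, written=True
r3: callee-saved, written=True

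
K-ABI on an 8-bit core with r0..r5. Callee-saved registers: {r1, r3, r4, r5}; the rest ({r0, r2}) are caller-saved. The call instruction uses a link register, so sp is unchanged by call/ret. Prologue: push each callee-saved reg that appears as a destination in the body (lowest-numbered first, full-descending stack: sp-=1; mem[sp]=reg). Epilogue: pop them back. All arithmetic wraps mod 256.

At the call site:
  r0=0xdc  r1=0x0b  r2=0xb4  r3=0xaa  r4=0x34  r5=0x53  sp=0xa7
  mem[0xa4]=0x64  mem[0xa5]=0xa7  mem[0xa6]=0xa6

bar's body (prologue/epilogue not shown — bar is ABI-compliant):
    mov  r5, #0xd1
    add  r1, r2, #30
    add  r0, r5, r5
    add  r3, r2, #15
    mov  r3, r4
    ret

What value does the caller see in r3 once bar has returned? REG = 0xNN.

REG = 0xaa

prologue: push r1 -> mem[0xa6]=0x0b, sp=0xa6
prologue: push r3 -> mem[0xa5]=0xaa, sp=0xa5
prologue: push r5 -> mem[0xa4]=0x53, sp=0xa4
body[0] mov  r5, #0xd1 -> r5=0xd1
body[1] add  r1, r2, #30 -> r1=0xd2
body[2] add  r0, r5, r5 -> r0=0xa2
body[3] add  r3, r2, #15 -> r3=0xc3
body[4] mov  r3, r4 -> r3=0x34
epilogue: pop r5=0x53, sp=0xa5
epilogue: pop r3=0xaa, sp=0xa6
epilogue: pop r1=0x0b, sp=0xa7
r3 is callee-saved -> restored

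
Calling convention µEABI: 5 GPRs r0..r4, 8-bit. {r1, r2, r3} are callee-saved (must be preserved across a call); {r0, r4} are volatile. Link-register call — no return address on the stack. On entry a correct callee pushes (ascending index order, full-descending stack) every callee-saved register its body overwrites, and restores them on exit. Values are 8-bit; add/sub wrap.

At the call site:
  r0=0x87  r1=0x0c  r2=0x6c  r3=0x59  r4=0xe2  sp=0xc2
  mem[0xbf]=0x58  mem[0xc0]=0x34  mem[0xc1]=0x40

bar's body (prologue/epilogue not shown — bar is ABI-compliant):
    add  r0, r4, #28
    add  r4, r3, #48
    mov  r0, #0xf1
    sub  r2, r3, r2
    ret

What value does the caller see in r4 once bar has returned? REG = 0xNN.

prologue: push r2 → mem[0xc1]=0x6c, sp=0xc1
body[0] add  r0, r4, #28 → r0=0xfe
body[1] add  r4, r3, #48 → r4=0x89
body[2] mov  r0, #0xf1 → r0=0xf1
body[3] sub  r2, r3, r2 → r2=0xed
epilogue: pop r2=0x6c, sp=0xc2
r4 is caller-saved → body value

REG = 0x89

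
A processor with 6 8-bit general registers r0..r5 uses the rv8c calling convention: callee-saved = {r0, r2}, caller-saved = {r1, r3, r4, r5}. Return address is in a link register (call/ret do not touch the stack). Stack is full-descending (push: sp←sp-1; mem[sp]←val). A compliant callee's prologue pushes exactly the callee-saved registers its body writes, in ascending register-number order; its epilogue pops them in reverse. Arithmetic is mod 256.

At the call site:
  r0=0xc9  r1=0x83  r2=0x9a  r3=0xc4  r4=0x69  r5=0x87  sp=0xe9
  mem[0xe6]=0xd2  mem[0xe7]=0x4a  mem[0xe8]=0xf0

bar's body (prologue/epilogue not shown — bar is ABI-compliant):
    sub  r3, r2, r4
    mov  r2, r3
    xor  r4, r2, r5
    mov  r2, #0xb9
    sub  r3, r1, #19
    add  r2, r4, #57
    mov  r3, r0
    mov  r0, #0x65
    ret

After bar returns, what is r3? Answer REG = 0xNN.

REG = 0xc9

prologue: push r0 -> mem[0xe8]=0xc9, sp=0xe8
prologue: push r2 -> mem[0xe7]=0x9a, sp=0xe7
body[0] sub  r3, r2, r4 -> r3=0x31
body[1] mov  r2, r3 -> r2=0x31
body[2] xor  r4, r2, r5 -> r4=0xb6
body[3] mov  r2, #0xb9 -> r2=0xb9
body[4] sub  r3, r1, #19 -> r3=0x70
body[5] add  r2, r4, #57 -> r2=0xef
body[6] mov  r3, r0 -> r3=0xc9
body[7] mov  r0, #0x65 -> r0=0x65
epilogue: pop r2=0x9a, sp=0xe8
epilogue: pop r0=0xc9, sp=0xe9
r3 is caller-saved -> body value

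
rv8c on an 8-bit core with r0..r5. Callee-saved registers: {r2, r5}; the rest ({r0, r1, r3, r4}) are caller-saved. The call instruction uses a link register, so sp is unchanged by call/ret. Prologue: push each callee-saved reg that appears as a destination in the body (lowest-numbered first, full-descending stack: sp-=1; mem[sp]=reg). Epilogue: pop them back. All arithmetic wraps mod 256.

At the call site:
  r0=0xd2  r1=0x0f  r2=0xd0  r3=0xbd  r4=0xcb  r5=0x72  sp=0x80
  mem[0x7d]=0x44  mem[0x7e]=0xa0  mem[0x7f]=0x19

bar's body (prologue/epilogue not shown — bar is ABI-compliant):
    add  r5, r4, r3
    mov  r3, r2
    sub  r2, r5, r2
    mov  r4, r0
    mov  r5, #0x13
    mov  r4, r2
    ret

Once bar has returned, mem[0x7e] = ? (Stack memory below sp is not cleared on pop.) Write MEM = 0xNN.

prologue: push r2 → mem[0x7f]=0xd0, sp=0x7f
prologue: push r5 → mem[0x7e]=0x72, sp=0x7e
body[0] add  r5, r4, r3 → r5=0x88
body[1] mov  r3, r2 → r3=0xd0
body[2] sub  r2, r5, r2 → r2=0xb8
body[3] mov  r4, r0 → r4=0xd2
body[4] mov  r5, #0x13 → r5=0x13
body[5] mov  r4, r2 → r4=0xb8
epilogue: pop r5=0x72, sp=0x7f
epilogue: pop r2=0xd0, sp=0x80
prologue pushed ['r2', 'r5'] at ['0x7f', '0x7e']

MEM = 0x72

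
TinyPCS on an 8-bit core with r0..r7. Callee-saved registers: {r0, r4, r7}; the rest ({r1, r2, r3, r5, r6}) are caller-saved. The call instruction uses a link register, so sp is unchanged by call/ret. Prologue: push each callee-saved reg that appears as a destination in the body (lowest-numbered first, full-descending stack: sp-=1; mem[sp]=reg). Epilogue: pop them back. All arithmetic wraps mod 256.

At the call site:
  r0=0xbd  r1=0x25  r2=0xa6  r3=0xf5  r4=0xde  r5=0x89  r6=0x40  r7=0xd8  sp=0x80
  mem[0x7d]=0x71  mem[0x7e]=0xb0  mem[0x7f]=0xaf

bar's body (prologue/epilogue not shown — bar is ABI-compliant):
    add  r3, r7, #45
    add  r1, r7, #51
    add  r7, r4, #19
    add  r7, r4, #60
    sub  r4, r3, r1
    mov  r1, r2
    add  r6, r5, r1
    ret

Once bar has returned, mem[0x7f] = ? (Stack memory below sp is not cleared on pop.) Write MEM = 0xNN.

prologue: push r4 → mem[0x7f]=0xde, sp=0x7f
prologue: push r7 → mem[0x7e]=0xd8, sp=0x7e
body[0] add  r3, r7, #45 → r3=0x05
body[1] add  r1, r7, #51 → r1=0x0b
body[2] add  r7, r4, #19 → r7=0xf1
body[3] add  r7, r4, #60 → r7=0x1a
body[4] sub  r4, r3, r1 → r4=0xfa
body[5] mov  r1, r2 → r1=0xa6
body[6] add  r6, r5, r1 → r6=0x2f
epilogue: pop r7=0xd8, sp=0x7f
epilogue: pop r4=0xde, sp=0x80
prologue pushed ['r4', 'r7'] at ['0x7f', '0x7e']

MEM = 0xde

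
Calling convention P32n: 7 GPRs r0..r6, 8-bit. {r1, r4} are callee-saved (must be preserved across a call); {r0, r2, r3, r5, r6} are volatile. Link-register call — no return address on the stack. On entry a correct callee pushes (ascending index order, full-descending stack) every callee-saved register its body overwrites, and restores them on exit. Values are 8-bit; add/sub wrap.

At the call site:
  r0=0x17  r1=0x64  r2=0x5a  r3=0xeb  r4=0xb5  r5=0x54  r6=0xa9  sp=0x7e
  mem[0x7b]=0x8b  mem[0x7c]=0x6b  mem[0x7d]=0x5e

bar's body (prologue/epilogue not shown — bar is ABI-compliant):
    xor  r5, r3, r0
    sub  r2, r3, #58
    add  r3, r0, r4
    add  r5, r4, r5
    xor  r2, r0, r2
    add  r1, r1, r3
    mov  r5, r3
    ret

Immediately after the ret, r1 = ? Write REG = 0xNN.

REG = 0x64

prologue: push r1 -> mem[0x7d]=0x64, sp=0x7d
body[0] xor  r5, r3, r0 -> r5=0xfc
body[1] sub  r2, r3, #58 -> r2=0xb1
body[2] add  r3, r0, r4 -> r3=0xcc
body[3] add  r5, r4, r5 -> r5=0xb1
body[4] xor  r2, r0, r2 -> r2=0xa6
body[5] add  r1, r1, r3 -> r1=0x30
body[6] mov  r5, r3 -> r5=0xcc
epilogue: pop r1=0x64, sp=0x7e
r1 is callee-saved -> restored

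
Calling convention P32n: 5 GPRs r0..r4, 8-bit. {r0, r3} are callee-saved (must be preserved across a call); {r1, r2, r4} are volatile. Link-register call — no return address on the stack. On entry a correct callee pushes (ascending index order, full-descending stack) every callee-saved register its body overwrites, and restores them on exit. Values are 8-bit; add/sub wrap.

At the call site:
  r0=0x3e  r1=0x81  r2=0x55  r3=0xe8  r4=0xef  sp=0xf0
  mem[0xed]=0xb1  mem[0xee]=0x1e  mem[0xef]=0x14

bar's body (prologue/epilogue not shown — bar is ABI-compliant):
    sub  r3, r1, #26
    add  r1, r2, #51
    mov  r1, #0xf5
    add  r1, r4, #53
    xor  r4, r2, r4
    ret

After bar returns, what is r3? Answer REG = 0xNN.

REG = 0xe8

prologue: push r3 -> mem[0xef]=0xe8, sp=0xef
body[0] sub  r3, r1, #26 -> r3=0x67
body[1] add  r1, r2, #51 -> r1=0x88
body[2] mov  r1, #0xf5 -> r1=0xf5
body[3] add  r1, r4, #53 -> r1=0x24
body[4] xor  r4, r2, r4 -> r4=0xba
epilogue: pop r3=0xe8, sp=0xf0
r3 is callee-saved -> restored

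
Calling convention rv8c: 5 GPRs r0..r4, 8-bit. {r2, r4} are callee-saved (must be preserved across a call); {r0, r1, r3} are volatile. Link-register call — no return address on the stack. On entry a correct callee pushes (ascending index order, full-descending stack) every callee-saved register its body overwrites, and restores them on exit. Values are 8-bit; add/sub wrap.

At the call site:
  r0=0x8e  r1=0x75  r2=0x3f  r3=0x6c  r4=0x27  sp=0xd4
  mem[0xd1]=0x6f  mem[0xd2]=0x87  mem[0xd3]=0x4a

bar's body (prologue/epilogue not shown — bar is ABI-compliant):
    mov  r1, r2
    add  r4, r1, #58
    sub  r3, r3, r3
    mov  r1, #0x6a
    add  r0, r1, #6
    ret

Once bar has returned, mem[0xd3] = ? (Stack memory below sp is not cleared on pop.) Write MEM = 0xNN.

MEM = 0x27

prologue: push r4 → mem[0xd3]=0x27, sp=0xd3
body[0] mov  r1, r2 → r1=0x3f
body[1] add  r4, r1, #58 → r4=0x79
body[2] sub  r3, r3, r3 → r3=0x00
body[3] mov  r1, #0x6a → r1=0x6a
body[4] add  r0, r1, #6 → r0=0x70
epilogue: pop r4=0x27, sp=0xd4
prologue pushed ['r4'] at ['0xd3']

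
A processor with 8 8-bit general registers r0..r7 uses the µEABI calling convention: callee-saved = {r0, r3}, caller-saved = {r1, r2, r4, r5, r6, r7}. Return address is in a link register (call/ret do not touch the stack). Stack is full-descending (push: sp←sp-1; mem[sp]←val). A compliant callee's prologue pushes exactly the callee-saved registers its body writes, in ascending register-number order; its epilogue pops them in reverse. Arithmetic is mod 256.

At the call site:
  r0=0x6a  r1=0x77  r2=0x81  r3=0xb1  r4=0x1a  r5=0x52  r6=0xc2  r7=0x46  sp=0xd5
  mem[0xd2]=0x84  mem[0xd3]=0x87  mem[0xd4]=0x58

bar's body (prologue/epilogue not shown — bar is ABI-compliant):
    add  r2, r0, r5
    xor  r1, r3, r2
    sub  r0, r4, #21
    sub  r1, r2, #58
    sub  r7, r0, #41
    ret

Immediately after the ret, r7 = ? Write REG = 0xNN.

prologue: push r0 -> mem[0xd4]=0x6a, sp=0xd4
body[0] add  r2, r0, r5 -> r2=0xbc
body[1] xor  r1, r3, r2 -> r1=0x0d
body[2] sub  r0, r4, #21 -> r0=0x05
body[3] sub  r1, r2, #58 -> r1=0x82
body[4] sub  r7, r0, #41 -> r7=0xdc
epilogue: pop r0=0x6a, sp=0xd5
r7 is caller-saved -> body value

REG = 0xdc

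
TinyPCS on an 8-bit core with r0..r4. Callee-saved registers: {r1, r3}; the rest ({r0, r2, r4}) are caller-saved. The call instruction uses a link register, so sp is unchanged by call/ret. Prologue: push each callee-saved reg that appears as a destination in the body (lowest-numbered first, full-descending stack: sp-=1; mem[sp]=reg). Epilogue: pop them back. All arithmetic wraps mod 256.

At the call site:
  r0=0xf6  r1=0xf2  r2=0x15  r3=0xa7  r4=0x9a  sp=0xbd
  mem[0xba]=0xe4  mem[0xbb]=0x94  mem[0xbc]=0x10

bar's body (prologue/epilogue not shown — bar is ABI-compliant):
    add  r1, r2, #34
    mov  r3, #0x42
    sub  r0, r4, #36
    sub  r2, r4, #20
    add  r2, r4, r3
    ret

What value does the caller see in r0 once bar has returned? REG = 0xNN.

REG = 0x76

prologue: push r1 -> mem[0xbc]=0xf2, sp=0xbc
prologue: push r3 -> mem[0xbb]=0xa7, sp=0xbb
body[0] add  r1, r2, #34 -> r1=0x37
body[1] mov  r3, #0x42 -> r3=0x42
body[2] sub  r0, r4, #36 -> r0=0x76
body[3] sub  r2, r4, #20 -> r2=0x86
body[4] add  r2, r4, r3 -> r2=0xdc
epilogue: pop r3=0xa7, sp=0xbc
epilogue: pop r1=0xf2, sp=0xbd
r0 is caller-saved -> body value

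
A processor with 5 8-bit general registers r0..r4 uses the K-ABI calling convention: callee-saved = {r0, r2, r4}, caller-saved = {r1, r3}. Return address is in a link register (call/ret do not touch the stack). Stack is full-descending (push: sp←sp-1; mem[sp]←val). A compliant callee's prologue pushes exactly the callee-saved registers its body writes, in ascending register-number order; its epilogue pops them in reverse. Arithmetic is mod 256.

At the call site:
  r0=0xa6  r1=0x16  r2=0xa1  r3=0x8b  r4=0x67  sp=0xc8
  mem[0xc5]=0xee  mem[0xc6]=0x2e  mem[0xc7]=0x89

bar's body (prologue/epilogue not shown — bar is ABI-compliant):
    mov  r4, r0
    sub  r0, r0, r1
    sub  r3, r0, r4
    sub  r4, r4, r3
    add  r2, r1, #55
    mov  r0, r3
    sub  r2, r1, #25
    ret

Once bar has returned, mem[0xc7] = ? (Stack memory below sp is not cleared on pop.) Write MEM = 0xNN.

MEM = 0xa6

prologue: push r0 -> mem[0xc7]=0xa6, sp=0xc7
prologue: push r2 -> mem[0xc6]=0xa1, sp=0xc6
prologue: push r4 -> mem[0xc5]=0x67, sp=0xc5
body[0] mov  r4, r0 -> r4=0xa6
body[1] sub  r0, r0, r1 -> r0=0x90
body[2] sub  r3, r0, r4 -> r3=0xea
body[3] sub  r4, r4, r3 -> r4=0xbc
body[4] add  r2, r1, #55 -> r2=0x4d
body[5] mov  r0, r3 -> r0=0xea
body[6] sub  r2, r1, #25 -> r2=0xfd
epilogue: pop r4=0x67, sp=0xc6
epilogue: pop r2=0xa1, sp=0xc7
epilogue: pop r0=0xa6, sp=0xc8
prologue pushed ['r0', 'r2', 'r4'] at ['0xc7', '0xc6', '0xc5']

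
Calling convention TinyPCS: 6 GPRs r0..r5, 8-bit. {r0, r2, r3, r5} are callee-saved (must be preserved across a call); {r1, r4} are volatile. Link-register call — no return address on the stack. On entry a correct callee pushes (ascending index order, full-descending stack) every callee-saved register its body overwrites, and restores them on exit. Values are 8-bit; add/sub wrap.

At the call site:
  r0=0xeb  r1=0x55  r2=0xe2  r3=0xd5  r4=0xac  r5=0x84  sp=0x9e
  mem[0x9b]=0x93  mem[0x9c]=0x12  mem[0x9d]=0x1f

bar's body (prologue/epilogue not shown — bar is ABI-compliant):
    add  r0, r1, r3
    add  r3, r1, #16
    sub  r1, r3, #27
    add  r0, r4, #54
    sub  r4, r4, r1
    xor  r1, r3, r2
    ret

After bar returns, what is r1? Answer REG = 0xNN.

prologue: push r0 -> mem[0x9d]=0xeb, sp=0x9d
prologue: push r3 -> mem[0x9c]=0xd5, sp=0x9c
body[0] add  r0, r1, r3 -> r0=0x2a
body[1] add  r3, r1, #16 -> r3=0x65
body[2] sub  r1, r3, #27 -> r1=0x4a
body[3] add  r0, r4, #54 -> r0=0xe2
body[4] sub  r4, r4, r1 -> r4=0x62
body[5] xor  r1, r3, r2 -> r1=0x87
epilogue: pop r3=0xd5, sp=0x9d
epilogue: pop r0=0xeb, sp=0x9e
r1 is caller-saved -> body value

REG = 0x87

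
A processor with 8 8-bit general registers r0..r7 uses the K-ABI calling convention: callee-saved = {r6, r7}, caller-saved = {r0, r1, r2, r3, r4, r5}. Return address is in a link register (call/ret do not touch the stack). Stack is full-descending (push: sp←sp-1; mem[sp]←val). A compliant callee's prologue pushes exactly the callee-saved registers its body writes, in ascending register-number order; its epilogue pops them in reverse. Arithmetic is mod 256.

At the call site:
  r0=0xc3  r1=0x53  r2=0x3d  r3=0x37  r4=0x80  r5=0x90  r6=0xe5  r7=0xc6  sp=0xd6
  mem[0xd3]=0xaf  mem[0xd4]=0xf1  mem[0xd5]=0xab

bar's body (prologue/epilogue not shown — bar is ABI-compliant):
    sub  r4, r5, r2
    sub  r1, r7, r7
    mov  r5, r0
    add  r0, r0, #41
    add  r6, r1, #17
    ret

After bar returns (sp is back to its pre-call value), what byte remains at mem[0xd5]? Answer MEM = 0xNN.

prologue: push r6 -> mem[0xd5]=0xe5, sp=0xd5
body[0] sub  r4, r5, r2 -> r4=0x53
body[1] sub  r1, r7, r7 -> r1=0x00
body[2] mov  r5, r0 -> r5=0xc3
body[3] add  r0, r0, #41 -> r0=0xec
body[4] add  r6, r1, #17 -> r6=0x11
epilogue: pop r6=0xe5, sp=0xd6
prologue pushed ['r6'] at ['0xd5']

MEM = 0xe5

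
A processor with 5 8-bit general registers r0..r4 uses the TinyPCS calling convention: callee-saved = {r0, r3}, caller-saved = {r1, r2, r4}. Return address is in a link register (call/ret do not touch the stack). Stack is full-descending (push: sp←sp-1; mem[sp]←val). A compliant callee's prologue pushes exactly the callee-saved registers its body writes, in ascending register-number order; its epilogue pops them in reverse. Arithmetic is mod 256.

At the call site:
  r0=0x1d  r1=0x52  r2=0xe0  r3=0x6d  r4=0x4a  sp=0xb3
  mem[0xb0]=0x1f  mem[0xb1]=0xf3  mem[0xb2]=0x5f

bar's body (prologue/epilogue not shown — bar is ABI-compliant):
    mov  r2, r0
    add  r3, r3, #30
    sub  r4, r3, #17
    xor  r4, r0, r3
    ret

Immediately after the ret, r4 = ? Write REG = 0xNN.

REG = 0x96

prologue: push r3 → mem[0xb2]=0x6d, sp=0xb2
body[0] mov  r2, r0 → r2=0x1d
body[1] add  r3, r3, #30 → r3=0x8b
body[2] sub  r4, r3, #17 → r4=0x7a
body[3] xor  r4, r0, r3 → r4=0x96
epilogue: pop r3=0x6d, sp=0xb3
r4 is caller-saved → body value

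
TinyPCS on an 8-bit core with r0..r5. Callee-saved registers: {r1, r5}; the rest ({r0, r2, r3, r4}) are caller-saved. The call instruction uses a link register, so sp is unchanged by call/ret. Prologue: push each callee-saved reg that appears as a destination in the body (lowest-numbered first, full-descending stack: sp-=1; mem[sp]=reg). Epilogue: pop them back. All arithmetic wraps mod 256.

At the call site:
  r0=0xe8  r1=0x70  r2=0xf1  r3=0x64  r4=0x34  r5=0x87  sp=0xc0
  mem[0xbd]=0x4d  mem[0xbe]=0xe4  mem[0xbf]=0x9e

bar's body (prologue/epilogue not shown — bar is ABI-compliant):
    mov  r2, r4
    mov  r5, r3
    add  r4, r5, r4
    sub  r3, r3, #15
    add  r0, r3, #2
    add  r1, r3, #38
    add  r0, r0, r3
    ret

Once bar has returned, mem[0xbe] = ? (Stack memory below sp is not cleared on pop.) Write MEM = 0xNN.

prologue: push r1 -> mem[0xbf]=0x70, sp=0xbf
prologue: push r5 -> mem[0xbe]=0x87, sp=0xbe
body[0] mov  r2, r4 -> r2=0x34
body[1] mov  r5, r3 -> r5=0x64
body[2] add  r4, r5, r4 -> r4=0x98
body[3] sub  r3, r3, #15 -> r3=0x55
body[4] add  r0, r3, #2 -> r0=0x57
body[5] add  r1, r3, #38 -> r1=0x7b
body[6] add  r0, r0, r3 -> r0=0xac
epilogue: pop r5=0x87, sp=0xbf
epilogue: pop r1=0x70, sp=0xc0
prologue pushed ['r1', 'r5'] at ['0xbf', '0xbe']

MEM = 0x87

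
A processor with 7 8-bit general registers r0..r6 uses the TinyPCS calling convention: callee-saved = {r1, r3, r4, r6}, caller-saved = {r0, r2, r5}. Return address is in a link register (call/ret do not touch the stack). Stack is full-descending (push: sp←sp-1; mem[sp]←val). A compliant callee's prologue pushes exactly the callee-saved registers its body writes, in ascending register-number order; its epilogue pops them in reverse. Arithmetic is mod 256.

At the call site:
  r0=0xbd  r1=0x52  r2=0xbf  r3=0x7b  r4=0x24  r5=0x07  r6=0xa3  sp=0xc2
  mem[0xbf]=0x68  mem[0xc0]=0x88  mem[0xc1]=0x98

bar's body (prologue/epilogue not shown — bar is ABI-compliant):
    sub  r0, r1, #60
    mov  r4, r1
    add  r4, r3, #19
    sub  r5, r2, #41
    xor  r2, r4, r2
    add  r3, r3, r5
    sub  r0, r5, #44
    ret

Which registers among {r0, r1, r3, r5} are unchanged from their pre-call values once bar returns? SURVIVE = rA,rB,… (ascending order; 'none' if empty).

SURVIVE = r1,r3

prologue: push r3 → mem[0xc1]=0x7b, sp=0xc1
prologue: push r4 → mem[0xc0]=0x24, sp=0xc0
body[0] sub  r0, r1, #60 → r0=0x16
body[1] mov  r4, r1 → r4=0x52
body[2] add  r4, r3, #19 → r4=0x8e
body[3] sub  r5, r2, #41 → r5=0x96
body[4] xor  r2, r4, r2 → r2=0x31
body[5] add  r3, r3, r5 → r3=0x11
body[6] sub  r0, r5, #44 → r0=0x6a
epilogue: pop r4=0x24, sp=0xc1
epilogue: pop r3=0x7b, sp=0xc2
r0: caller-saved, written=True
r1: callee-saved, written=False
r3: callee-saved, written=True
r5: caller-saved, written=True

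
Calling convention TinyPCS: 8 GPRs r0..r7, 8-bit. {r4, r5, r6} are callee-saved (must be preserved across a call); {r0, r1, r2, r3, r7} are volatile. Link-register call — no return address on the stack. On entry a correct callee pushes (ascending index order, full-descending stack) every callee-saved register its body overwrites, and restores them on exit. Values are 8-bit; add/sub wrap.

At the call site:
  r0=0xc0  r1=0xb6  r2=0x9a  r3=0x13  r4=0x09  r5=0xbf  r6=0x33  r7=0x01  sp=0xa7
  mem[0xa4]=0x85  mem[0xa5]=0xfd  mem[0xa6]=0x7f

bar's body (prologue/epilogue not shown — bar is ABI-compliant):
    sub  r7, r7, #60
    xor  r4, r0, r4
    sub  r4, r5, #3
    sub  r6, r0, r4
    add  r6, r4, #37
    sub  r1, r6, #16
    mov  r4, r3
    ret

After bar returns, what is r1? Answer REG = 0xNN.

REG = 0xd1

prologue: push r4 -> mem[0xa6]=0x09, sp=0xa6
prologue: push r6 -> mem[0xa5]=0x33, sp=0xa5
body[0] sub  r7, r7, #60 -> r7=0xc5
body[1] xor  r4, r0, r4 -> r4=0xc9
body[2] sub  r4, r5, #3 -> r4=0xbc
body[3] sub  r6, r0, r4 -> r6=0x04
body[4] add  r6, r4, #37 -> r6=0xe1
body[5] sub  r1, r6, #16 -> r1=0xd1
body[6] mov  r4, r3 -> r4=0x13
epilogue: pop r6=0x33, sp=0xa6
epilogue: pop r4=0x09, sp=0xa7
r1 is caller-saved -> body value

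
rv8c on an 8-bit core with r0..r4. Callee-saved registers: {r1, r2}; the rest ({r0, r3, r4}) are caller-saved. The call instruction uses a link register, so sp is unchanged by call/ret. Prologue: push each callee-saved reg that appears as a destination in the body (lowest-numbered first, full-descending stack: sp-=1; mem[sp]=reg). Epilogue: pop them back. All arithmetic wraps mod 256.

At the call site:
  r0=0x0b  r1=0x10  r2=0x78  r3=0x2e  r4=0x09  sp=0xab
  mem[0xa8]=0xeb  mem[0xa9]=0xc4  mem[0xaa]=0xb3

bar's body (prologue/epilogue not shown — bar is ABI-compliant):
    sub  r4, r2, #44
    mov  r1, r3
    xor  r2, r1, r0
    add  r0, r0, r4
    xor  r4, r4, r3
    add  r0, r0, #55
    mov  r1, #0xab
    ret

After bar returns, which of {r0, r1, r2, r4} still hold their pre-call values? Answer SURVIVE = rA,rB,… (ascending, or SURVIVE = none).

SURVIVE = r1,r2

prologue: push r1 → mem[0xaa]=0x10, sp=0xaa
prologue: push r2 → mem[0xa9]=0x78, sp=0xa9
body[0] sub  r4, r2, #44 → r4=0x4c
body[1] mov  r1, r3 → r1=0x2e
body[2] xor  r2, r1, r0 → r2=0x25
body[3] add  r0, r0, r4 → r0=0x57
body[4] xor  r4, r4, r3 → r4=0x62
body[5] add  r0, r0, #55 → r0=0x8e
body[6] mov  r1, #0xab → r1=0xab
epilogue: pop r2=0x78, sp=0xaa
epilogue: pop r1=0x10, sp=0xab
r0: caller-saved, written=True
r1: callee-saved, written=True
r2: callee-saved, written=True
r4: caller-saved, written=True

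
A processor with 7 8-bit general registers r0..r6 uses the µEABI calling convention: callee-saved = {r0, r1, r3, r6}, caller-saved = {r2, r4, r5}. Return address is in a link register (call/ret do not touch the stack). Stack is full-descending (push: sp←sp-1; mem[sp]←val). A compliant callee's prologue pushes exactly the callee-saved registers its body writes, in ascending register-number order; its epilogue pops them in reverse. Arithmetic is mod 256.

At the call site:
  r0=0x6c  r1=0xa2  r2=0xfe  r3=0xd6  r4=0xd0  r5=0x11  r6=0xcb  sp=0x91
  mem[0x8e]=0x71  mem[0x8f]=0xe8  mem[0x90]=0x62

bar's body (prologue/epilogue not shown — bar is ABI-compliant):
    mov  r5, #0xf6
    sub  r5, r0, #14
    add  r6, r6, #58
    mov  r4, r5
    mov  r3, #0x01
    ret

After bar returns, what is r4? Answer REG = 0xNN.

prologue: push r3 -> mem[0x90]=0xd6, sp=0x90
prologue: push r6 -> mem[0x8f]=0xcb, sp=0x8f
body[0] mov  r5, #0xf6 -> r5=0xf6
body[1] sub  r5, r0, #14 -> r5=0x5e
body[2] add  r6, r6, #58 -> r6=0x05
body[3] mov  r4, r5 -> r4=0x5e
body[4] mov  r3, #0x01 -> r3=0x01
epilogue: pop r6=0xcb, sp=0x90
epilogue: pop r3=0xd6, sp=0x91
r4 is caller-saved -> body value

REG = 0x5e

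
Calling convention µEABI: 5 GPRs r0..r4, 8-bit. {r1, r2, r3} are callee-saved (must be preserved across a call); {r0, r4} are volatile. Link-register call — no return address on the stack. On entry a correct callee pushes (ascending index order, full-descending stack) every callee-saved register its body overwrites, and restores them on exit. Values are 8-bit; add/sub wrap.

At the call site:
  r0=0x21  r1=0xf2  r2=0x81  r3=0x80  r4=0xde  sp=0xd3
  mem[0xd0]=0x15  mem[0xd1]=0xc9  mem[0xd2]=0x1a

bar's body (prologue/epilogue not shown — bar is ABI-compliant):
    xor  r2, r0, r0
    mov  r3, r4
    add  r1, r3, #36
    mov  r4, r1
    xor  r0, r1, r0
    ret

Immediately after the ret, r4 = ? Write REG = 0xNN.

prologue: push r1 -> mem[0xd2]=0xf2, sp=0xd2
prologue: push r2 -> mem[0xd1]=0x81, sp=0xd1
prologue: push r3 -> mem[0xd0]=0x80, sp=0xd0
body[0] xor  r2, r0, r0 -> r2=0x00
body[1] mov  r3, r4 -> r3=0xde
body[2] add  r1, r3, #36 -> r1=0x02
body[3] mov  r4, r1 -> r4=0x02
body[4] xor  r0, r1, r0 -> r0=0x23
epilogue: pop r3=0x80, sp=0xd1
epilogue: pop r2=0x81, sp=0xd2
epilogue: pop r1=0xf2, sp=0xd3
r4 is caller-saved -> body value

REG = 0x02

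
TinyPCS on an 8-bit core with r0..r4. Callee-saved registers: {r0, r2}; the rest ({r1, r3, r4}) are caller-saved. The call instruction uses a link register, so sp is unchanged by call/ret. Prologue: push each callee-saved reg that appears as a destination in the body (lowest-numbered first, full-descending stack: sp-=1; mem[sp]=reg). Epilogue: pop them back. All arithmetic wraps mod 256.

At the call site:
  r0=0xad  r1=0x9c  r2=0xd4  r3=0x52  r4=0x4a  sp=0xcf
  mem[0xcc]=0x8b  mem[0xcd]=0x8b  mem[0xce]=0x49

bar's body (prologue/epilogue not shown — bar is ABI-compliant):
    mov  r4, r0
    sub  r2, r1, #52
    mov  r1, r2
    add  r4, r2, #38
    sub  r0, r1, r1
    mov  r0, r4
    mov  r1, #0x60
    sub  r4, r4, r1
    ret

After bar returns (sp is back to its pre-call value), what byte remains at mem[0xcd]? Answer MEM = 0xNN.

prologue: push r0 → mem[0xce]=0xad, sp=0xce
prologue: push r2 → mem[0xcd]=0xd4, sp=0xcd
body[0] mov  r4, r0 → r4=0xad
body[1] sub  r2, r1, #52 → r2=0x68
body[2] mov  r1, r2 → r1=0x68
body[3] add  r4, r2, #38 → r4=0x8e
body[4] sub  r0, r1, r1 → r0=0x00
body[5] mov  r0, r4 → r0=0x8e
body[6] mov  r1, #0x60 → r1=0x60
body[7] sub  r4, r4, r1 → r4=0x2e
epilogue: pop r2=0xd4, sp=0xce
epilogue: pop r0=0xad, sp=0xcf
prologue pushed ['r0', 'r2'] at ['0xce', '0xcd']

MEM = 0xd4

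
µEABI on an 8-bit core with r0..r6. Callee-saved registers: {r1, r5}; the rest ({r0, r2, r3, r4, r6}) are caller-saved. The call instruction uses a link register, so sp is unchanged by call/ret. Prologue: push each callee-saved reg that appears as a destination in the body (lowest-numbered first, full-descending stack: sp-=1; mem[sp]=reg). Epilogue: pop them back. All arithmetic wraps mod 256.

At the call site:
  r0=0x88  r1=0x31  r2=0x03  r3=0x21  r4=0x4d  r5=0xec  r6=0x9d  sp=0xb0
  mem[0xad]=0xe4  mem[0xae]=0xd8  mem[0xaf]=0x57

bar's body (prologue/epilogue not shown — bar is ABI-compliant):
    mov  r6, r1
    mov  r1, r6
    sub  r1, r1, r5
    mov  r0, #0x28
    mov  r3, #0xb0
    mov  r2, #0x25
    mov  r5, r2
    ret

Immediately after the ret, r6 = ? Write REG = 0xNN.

prologue: push r1 -> mem[0xaf]=0x31, sp=0xaf
prologue: push r5 -> mem[0xae]=0xec, sp=0xae
body[0] mov  r6, r1 -> r6=0x31
body[1] mov  r1, r6 -> r1=0x31
body[2] sub  r1, r1, r5 -> r1=0x45
body[3] mov  r0, #0x28 -> r0=0x28
body[4] mov  r3, #0xb0 -> r3=0xb0
body[5] mov  r2, #0x25 -> r2=0x25
body[6] mov  r5, r2 -> r5=0x25
epilogue: pop r5=0xec, sp=0xaf
epilogue: pop r1=0x31, sp=0xb0
r6 is caller-saved -> body value

REG = 0x31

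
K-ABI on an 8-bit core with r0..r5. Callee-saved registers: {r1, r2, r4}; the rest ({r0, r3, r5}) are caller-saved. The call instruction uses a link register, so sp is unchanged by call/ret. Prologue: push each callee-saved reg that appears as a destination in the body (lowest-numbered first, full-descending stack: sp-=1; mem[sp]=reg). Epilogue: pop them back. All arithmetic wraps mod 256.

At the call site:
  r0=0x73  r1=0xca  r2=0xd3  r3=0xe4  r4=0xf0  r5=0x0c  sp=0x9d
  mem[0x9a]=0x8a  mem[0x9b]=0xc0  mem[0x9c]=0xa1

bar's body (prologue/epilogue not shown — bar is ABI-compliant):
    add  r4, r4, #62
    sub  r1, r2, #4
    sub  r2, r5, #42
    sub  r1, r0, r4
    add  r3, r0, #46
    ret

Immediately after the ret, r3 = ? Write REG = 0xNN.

prologue: push r1 → mem[0x9c]=0xca, sp=0x9c
prologue: push r2 → mem[0x9b]=0xd3, sp=0x9b
prologue: push r4 → mem[0x9a]=0xf0, sp=0x9a
body[0] add  r4, r4, #62 → r4=0x2e
body[1] sub  r1, r2, #4 → r1=0xcf
body[2] sub  r2, r5, #42 → r2=0xe2
body[3] sub  r1, r0, r4 → r1=0x45
body[4] add  r3, r0, #46 → r3=0xa1
epilogue: pop r4=0xf0, sp=0x9b
epilogue: pop r2=0xd3, sp=0x9c
epilogue: pop r1=0xca, sp=0x9d
r3 is caller-saved → body value

REG = 0xa1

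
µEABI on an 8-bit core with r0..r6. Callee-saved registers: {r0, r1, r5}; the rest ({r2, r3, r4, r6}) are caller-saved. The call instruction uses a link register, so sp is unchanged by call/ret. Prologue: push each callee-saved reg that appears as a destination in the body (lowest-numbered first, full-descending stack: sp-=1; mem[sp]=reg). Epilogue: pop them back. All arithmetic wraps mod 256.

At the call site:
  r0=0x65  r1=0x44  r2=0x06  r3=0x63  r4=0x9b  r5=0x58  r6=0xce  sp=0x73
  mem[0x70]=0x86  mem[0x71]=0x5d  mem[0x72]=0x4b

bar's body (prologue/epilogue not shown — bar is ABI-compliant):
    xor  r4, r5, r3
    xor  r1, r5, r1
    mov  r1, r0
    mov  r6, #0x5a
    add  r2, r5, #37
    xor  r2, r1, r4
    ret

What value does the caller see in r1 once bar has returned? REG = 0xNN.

prologue: push r1 → mem[0x72]=0x44, sp=0x72
body[0] xor  r4, r5, r3 → r4=0x3b
body[1] xor  r1, r5, r1 → r1=0x1c
body[2] mov  r1, r0 → r1=0x65
body[3] mov  r6, #0x5a → r6=0x5a
body[4] add  r2, r5, #37 → r2=0x7d
body[5] xor  r2, r1, r4 → r2=0x5e
epilogue: pop r1=0x44, sp=0x73
r1 is callee-saved → restored

REG = 0x44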